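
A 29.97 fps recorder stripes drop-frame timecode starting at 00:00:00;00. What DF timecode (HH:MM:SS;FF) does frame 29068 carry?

00:16:09;28

Ten DF minutes hold 17982 frames, so frame 29068 lies in block 1 (frames 17982–35963) with 11086 frames into that block.
The block's first minute is 1800 frames and the rest 1798 each; 11086 frames reaches minute 6, so 1 × 18 + 6 × 2 = 30 labels have been skipped so far.
Adding those back, label number 29068 + 30 = 29098 at 30 labels/s is 969 s + 28 f = 0 h 16 min 9 s frame 28, i.e. 00:16:09;28.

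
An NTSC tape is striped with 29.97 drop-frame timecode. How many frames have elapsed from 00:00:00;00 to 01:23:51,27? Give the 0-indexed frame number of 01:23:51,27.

150807

As if non-drop at 30 labels/s: (1 × 3600 + 23 × 60 + 51) × 30 + 27 = 150957.
Minute boundaries passed: 83; those not divisible by 10: 83 − 8 = 75; dropped labels = 2 × 75 = 150.
Actual frame index = 150957 − 150 = 150807.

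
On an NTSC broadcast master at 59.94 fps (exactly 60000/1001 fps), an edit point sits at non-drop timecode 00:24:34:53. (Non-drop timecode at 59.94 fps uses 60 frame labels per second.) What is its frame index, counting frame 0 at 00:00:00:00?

Total seconds to the label: (0 × 3600 + 24 × 60 + 34) = 1474.
Frame index = 1474 × 60 + 53 = 88493.

88493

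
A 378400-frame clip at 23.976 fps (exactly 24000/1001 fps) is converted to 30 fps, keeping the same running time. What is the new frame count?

473473 frames

Target frames = source frames × (target rate / source rate) = 378400 × (30)/(24000/1001) = 378400 × 1001/800 = 473473.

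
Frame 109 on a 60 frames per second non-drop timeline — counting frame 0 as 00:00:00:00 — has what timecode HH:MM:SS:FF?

109 ÷ 60 = 1 full seconds, remainder 49 frames.
1 s = 0 h 0 min 1 s.
Timecode: 00:00:01:49.

00:00:01:49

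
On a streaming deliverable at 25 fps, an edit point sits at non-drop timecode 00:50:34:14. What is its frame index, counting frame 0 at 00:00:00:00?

frame 75864

Total seconds to the label: (0 × 3600 + 50 × 60 + 34) = 3034.
Frame index = 3034 × 25 + 14 = 75864.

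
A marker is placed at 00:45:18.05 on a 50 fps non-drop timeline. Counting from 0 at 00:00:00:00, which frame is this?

135905

Total seconds to the label: (0 × 3600 + 45 × 60 + 18) = 2718.
Frame index = 2718 × 50 + 5 = 135905.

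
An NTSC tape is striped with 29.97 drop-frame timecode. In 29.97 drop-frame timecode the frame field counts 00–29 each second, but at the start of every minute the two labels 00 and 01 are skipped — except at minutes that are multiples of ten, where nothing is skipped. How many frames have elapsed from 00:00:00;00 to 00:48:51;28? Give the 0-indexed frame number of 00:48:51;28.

87870

Complete 10-minute blocks: 4, each 17982 frames → 71928.
Remaining 8 whole minutes in the current block: 1800 + 7 × 1798 = 14386 frames.
Within the current minute: 51 × 30 + 28 − 2 = 1556 (labels ;00/;01 skipped at this minute). Total = 71928 + 14386 + 1556 = 87870.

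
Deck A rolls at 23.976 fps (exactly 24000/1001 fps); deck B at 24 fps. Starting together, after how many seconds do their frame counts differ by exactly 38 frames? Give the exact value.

19019/12 seconds

The gap grows by |24 − 24000/1001| = 24/1001 frames per second.
Time for a 38-frame gap: 38 ÷ (24/1001) = 19019/12 s.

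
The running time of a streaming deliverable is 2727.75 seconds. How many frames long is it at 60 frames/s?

Frames = 2727.75 × 60 = 163665.

163665 frames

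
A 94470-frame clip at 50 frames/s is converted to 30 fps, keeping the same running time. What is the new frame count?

56682 frames

Target frames = source frames × (target rate / source rate) = 94470 × (30)/(50) = 94470 × 3/5 = 56682.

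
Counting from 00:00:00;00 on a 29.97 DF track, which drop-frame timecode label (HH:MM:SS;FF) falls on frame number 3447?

00:01:54;29

Each 10-minute DF block holds 10 × 60 × 30 − 9 × 2 = 17982 frames. 3447 ÷ 17982 → 0 full blocks, remainder 3447.
Within the partial block the first minute is 1800 frames and each further minute 1798, so 1 further minute boundary passed. Total skipped labels = 18 × 0 + 2 × 1 = 2.
Non-drop label index = 3447 + 2 = 3449; at 30 labels/s that is 00:01:54:29, i.e. DF 00:01:54;29.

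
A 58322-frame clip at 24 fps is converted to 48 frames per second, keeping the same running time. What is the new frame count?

116644 frames

Target frames = source frames × (target rate / source rate) = 58322 × (48)/(24) = 58322 × 2 = 116644.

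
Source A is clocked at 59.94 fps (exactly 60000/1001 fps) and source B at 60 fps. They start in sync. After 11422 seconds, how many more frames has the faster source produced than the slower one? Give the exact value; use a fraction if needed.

685320/1001 frames

A emits 60000/1001 × 11422 = 685320000/1001 frames; B emits 60 × 11422 = 685320.
Difference = 685320/1001 frames (≈ 684.6354); B is ahead of A.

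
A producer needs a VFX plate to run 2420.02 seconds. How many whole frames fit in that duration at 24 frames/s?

58080 frames

Frames = 2420.02 × 24 = 1452012/25 ≈ 58080.4800.
Complete frames: 58080.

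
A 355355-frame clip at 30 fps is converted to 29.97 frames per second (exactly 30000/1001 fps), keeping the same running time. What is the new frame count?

Target frames = source frames × (target rate / source rate) = 355355 × (30000/1001)/(30) = 355355 × 1000/1001 = 355000.

355000 frames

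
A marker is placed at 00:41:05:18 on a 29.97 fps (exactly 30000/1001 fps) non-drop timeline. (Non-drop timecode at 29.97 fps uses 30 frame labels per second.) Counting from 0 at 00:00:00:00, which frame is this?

Total seconds to the label: (0 × 3600 + 41 × 60 + 5) = 2465.
Frame index = 2465 × 30 + 18 = 73968.

frame 73968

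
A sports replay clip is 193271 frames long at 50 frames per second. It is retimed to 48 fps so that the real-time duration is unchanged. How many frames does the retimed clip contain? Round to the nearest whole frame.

185540 frames

Frames at target rate = 193271 × (48) / (50) = 4638504/25 ≈ 185540.160.
Nearest whole frame: 185540.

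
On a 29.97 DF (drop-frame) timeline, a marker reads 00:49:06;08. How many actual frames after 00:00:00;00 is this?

88298

Complete 10-minute blocks: 4, each 17982 frames → 71928.
Remaining 9 whole minutes in the current block: 1800 + 8 × 1798 = 16184 frames.
Within the current minute: 6 × 30 + 8 − 2 = 186 (labels ;00/;01 skipped at this minute). Total = 71928 + 16184 + 186 = 88298.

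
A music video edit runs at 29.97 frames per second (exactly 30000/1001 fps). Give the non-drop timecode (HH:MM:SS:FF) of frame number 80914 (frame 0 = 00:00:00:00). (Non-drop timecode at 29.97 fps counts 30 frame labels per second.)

80914 ÷ 30 = 2697 full seconds, remainder 4 frames.
2697 s = 0 h 44 min 57 s.
Timecode: 00:44:57:04.

00:44:57:04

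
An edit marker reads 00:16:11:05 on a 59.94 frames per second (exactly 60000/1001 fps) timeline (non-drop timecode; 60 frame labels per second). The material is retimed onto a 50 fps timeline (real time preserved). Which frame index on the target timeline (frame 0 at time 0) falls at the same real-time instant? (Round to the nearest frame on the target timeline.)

frame 48603

Source frame index: (0×3600 + 16×60 + 11) × 60 + 5 = 58265.
Real time: 58265 / (60000/1001) = 11664653/12000 s.
Target frame: (11664653/12000) × (50) = 11664653/240 ≈ 48602.721 → 48603.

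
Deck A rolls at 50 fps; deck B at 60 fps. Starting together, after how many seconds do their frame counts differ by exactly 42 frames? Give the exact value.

The gap grows by |60 − 50| = 10 frames per second.
Time for a 42-frame gap: 42 ÷ (10) = 4.2 s.

4.2 seconds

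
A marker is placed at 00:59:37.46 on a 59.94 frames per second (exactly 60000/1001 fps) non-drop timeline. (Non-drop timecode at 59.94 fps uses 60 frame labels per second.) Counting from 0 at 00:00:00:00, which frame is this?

214666

Total seconds to the label: (0 × 3600 + 59 × 60 + 37) = 3577.
Frame index = 3577 × 60 + 46 = 214666.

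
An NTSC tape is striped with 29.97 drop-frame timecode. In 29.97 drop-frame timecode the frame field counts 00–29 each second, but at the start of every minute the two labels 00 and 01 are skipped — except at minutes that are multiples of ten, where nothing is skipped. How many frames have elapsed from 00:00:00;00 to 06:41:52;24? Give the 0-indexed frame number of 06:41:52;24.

722662

As if non-drop at 30 labels/s: (6 × 3600 + 41 × 60 + 52) × 30 + 24 = 723384.
Minute boundaries passed: 401; those not divisible by 10: 401 − 40 = 361; dropped labels = 2 × 361 = 722.
Actual frame index = 723384 − 722 = 722662.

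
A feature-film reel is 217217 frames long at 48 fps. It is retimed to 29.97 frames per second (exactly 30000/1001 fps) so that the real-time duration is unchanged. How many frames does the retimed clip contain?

Target frames = source frames × (target rate / source rate) = 217217 × (30000/1001)/(48) = 217217 × 625/1001 = 135625.

135625 frames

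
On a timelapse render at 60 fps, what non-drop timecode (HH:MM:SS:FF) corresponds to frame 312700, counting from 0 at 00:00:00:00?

312700 ÷ 60 = 5211 full seconds, remainder 40 frames.
5211 s = 1 h 26 min 51 s.
Timecode: 01:26:51:40.

01:26:51:40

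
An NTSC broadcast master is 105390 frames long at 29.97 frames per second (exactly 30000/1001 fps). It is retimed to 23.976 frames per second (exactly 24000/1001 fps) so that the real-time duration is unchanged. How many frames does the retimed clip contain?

Target frames = source frames × (target rate / source rate) = 105390 × (24000/1001)/(30000/1001) = 105390 × 4/5 = 84312.

84312 frames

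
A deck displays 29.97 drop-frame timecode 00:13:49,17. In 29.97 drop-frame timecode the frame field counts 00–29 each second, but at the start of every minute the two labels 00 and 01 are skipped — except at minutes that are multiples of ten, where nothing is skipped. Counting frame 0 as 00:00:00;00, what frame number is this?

24863

Complete 10-minute blocks: 1, each 17982 frames → 17982.
Remaining 3 whole minutes in the current block: 1800 + 2 × 1798 = 5396 frames.
Within the current minute: 49 × 30 + 17 − 2 = 1485 (labels ;00/;01 skipped at this minute). Total = 17982 + 5396 + 1485 = 24863.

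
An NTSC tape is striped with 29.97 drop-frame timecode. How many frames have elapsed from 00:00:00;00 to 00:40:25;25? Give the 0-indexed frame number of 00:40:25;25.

72703

Complete 10-minute blocks: 4, each 17982 frames → 71928.
Remaining 0 whole minutes in the current block: 0 frames.
Within the current minute: 25 × 30 + 25 = 775. Total = 71928 + 0 + 775 = 72703.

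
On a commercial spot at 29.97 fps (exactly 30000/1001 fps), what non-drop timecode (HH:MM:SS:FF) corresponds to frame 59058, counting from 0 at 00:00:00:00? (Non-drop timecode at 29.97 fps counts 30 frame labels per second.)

59058 ÷ 30 = 1968 full seconds, remainder 18 frames.
1968 s = 0 h 32 min 48 s.
Timecode: 00:32:48:18.

00:32:48:18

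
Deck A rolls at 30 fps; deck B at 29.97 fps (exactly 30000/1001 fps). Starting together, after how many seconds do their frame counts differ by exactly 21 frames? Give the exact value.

The gap grows by |30000/1001 − 30| = 30/1001 frames per second.
Time for a 21-frame gap: 21 ÷ (30/1001) = 700.7 s.

700.7 seconds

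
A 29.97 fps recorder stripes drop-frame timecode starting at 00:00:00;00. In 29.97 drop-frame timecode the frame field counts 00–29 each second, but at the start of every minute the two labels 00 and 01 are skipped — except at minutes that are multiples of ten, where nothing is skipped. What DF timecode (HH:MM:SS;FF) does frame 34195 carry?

00:19:01;01

Each 10-minute DF block holds 10 × 60 × 30 − 9 × 2 = 17982 frames. 34195 ÷ 17982 → 1 full block, remainder 16213.
Within the partial block the first minute is 1800 frames and each further minute 1798, so 9 further minute boundaries passed. Total skipped labels = 18 × 1 + 2 × 9 = 36.
Non-drop label index = 34195 + 36 = 34231; at 30 labels/s that is 00:19:01:01, i.e. DF 00:19:01;01.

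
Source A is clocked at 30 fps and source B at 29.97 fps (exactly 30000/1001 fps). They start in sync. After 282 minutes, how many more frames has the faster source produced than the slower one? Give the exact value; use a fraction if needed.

507600/1001 frames

282 min = 16920 s.
A emits 30 × 16920 = 507600 frames; B emits 30000/1001 × 16920 = 507600000/1001.
Difference = 507600/1001 frames (≈ 507.0929); B is behind A.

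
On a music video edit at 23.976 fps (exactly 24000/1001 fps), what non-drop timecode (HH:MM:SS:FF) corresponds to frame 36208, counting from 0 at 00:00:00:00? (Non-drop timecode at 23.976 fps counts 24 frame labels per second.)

00:25:08:16

36208 ÷ 24 = 1508 full seconds, remainder 16 frames.
1508 s = 0 h 25 min 8 s.
Timecode: 00:25:08:16.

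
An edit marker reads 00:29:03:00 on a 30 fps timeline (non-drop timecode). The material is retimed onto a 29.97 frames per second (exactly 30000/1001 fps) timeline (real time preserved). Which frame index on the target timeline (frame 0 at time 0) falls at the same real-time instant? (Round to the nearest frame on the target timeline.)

frame 52238

Source frame index: (0×3600 + 29×60 + 3) × 30 + 0 = 52290.
Real time: 52290 / (30) = 1743 s.
Target frame: (1743) × (30000/1001) = 7470000/143 ≈ 52237.762 → 52238.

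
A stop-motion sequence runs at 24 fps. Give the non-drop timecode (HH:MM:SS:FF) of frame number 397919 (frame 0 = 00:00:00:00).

397919 ÷ 24 = 16579 full seconds, remainder 23 frames.
16579 s = 4 h 36 min 19 s.
Timecode: 04:36:19:23.

04:36:19:23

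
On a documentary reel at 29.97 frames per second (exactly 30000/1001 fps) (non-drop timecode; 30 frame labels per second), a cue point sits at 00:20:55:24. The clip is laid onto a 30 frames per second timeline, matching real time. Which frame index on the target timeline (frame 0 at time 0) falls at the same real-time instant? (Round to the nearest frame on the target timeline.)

Source frame index: (0×3600 + 20×60 + 55) × 30 + 24 = 37674.
Real time: 37674 / (30000/1001) = 6285279/5000 s.
Target frame: (6285279/5000) × (30) = 18855837/500 ≈ 37711.674 → 37712.

frame 37712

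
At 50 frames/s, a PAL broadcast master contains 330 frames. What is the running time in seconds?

6.6 seconds

Running time = 330 / (50) = 6.6 s.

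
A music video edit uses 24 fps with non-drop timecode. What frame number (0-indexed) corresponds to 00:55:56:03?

80547

Total seconds to the label: (0 × 3600 + 55 × 60 + 56) = 3356.
Frame index = 3356 × 24 + 3 = 80547.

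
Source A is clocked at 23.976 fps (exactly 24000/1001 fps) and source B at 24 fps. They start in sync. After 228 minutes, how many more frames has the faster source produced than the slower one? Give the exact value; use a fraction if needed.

228 min = 13680 s.
A emits 24000/1001 × 13680 = 328320000/1001 frames; B emits 24 × 13680 = 328320.
Difference = 328320/1001 frames (≈ 327.9920); B is ahead of A.

328320/1001 frames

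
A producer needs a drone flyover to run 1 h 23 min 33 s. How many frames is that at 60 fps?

300780 frames

1 h 23 min 33 s = 5013 s.
Frames = 5013 × 60 = 300780.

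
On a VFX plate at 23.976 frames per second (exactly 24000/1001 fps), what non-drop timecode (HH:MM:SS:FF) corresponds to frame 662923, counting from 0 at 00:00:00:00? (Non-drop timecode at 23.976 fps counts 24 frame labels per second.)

07:40:21:19

662923 ÷ 24 = 27621 full seconds, remainder 19 frames.
27621 s = 7 h 40 min 21 s.
Timecode: 07:40:21:19.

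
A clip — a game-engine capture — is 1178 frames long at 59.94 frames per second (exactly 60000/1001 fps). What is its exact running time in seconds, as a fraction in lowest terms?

589589/30000 seconds

Running time = 1178 ÷ (60000/1001) = 1178 × 1001/60000 = 589589/30000 s.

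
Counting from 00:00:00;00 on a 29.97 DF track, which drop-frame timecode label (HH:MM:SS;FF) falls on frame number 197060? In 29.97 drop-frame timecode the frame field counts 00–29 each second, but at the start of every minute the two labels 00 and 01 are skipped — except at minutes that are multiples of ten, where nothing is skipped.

01:49:35;08

Each 10-minute DF block holds 10 × 60 × 30 − 9 × 2 = 17982 frames. 197060 ÷ 17982 → 10 full blocks, remainder 17240.
Within the partial block the first minute is 1800 frames and each further minute 1798, so 9 further minute boundaries passed. Total skipped labels = 18 × 10 + 2 × 9 = 198.
Non-drop label index = 197060 + 198 = 197258; at 30 labels/s that is 01:49:35:08, i.e. DF 01:49:35;08.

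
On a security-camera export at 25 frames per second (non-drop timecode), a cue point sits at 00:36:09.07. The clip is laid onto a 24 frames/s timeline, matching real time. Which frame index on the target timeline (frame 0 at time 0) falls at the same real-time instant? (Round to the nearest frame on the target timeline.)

frame 52063

Source frame index: (0×3600 + 36×60 + 9) × 25 + 7 = 54232.
Real time: 54232 / (25) = 54232/25 s.
Target frame: (54232/25) × (24) = 1301568/25 ≈ 52062.720 → 52063.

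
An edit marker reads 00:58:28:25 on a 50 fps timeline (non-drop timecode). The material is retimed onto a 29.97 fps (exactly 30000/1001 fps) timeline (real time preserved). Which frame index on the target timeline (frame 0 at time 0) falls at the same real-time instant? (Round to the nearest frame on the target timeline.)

Source frame index: (0×3600 + 58×60 + 28) × 50 + 25 = 175425.
Real time: 175425 / (50) = 7017/2 s.
Target frame: (7017/2) × (30000/1001) = 105255000/1001 ≈ 105149.850 → 105150.

frame 105150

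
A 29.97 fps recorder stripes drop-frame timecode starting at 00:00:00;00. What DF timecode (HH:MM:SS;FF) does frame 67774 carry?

00:37:41;12

Ten DF minutes hold 17982 frames, so frame 67774 lies in block 3 (frames 53946–71927) with 13828 frames into that block.
The block's first minute is 1800 frames and the rest 1798 each; 13828 frames reaches minute 7, so 3 × 18 + 7 × 2 = 68 labels have been skipped so far.
Adding those back, label number 67774 + 68 = 67842 at 30 labels/s is 2261 s + 12 f = 0 h 37 min 41 s frame 12, i.e. 00:37:41;12.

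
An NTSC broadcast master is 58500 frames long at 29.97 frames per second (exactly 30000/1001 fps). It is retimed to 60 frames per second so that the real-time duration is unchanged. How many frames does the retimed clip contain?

117117 frames

Target frames = source frames × (target rate / source rate) = 58500 × (60)/(30000/1001) = 58500 × 1001/500 = 117117.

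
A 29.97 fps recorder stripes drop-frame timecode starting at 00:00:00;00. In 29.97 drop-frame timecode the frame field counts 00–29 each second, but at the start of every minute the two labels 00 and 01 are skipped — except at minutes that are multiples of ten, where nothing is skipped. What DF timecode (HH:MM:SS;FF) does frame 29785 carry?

00:16:33;25

Each 10-minute DF block holds 10 × 60 × 30 − 9 × 2 = 17982 frames. 29785 ÷ 17982 → 1 full block, remainder 11803.
Within the partial block the first minute is 1800 frames and each further minute 1798, so 6 further minute boundaries passed. Total skipped labels = 18 × 1 + 2 × 6 = 30.
Non-drop label index = 29785 + 30 = 29815; at 30 labels/s that is 00:16:33:25, i.e. DF 00:16:33;25.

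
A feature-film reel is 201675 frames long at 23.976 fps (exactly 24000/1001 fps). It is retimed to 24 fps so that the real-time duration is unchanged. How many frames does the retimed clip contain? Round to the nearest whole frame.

Frames at target rate = 201675 × (24) / (24000/1001) = 8075067/40 ≈ 201876.675.
Nearest whole frame: 201877.

201877 frames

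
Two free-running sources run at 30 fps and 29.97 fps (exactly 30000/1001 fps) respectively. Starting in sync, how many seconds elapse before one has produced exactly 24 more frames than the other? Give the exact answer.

The gap grows by |30000/1001 − 30| = 30/1001 frames per second.
Time for a 24-frame gap: 24 ÷ (30/1001) = 800.8 s.

800.8 seconds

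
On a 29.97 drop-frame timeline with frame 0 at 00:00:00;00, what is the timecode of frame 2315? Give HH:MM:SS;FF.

Ten DF minutes hold 17982 frames, so frame 2315 lies in block 0 (frames 0–17981) with 2315 frames into that block.
The block's first minute is 1800 frames and the rest 1798 each; 2315 frames reaches minute 1, so 0 × 18 + 1 × 2 = 2 labels have been skipped so far.
Adding those back, label number 2315 + 2 = 2317 at 30 labels/s is 77 s + 7 f = 0 h 1 min 17 s frame 7, i.e. 00:01:17;07.

00:01:17;07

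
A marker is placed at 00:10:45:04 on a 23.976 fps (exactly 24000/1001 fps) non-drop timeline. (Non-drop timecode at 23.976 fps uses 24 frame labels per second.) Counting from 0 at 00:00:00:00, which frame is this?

Total seconds to the label: (0 × 3600 + 10 × 60 + 45) = 645.
Frame index = 645 × 24 + 4 = 15484.

15484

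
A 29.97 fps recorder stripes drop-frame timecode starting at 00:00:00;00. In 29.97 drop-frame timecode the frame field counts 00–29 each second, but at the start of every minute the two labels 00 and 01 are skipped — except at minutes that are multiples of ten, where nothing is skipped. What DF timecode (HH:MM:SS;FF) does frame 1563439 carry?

Ten DF minutes hold 17982 frames, so frame 1563439 lies in block 86 (frames 1546452–1564433) with 16987 frames into that block.
The block's first minute is 1800 frames and the rest 1798 each; 16987 frames reaches minute 9, so 86 × 18 + 9 × 2 = 1566 labels have been skipped so far.
Adding those back, label number 1563439 + 1566 = 1565005 at 30 labels/s is 52166 s + 25 f = 14 h 29 min 26 s frame 25, i.e. 14:29:26;25.

14:29:26;25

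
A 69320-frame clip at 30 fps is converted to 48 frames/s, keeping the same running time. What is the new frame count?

Target frames = source frames × (target rate / source rate) = 69320 × (48)/(30) = 69320 × 8/5 = 110912.

110912 frames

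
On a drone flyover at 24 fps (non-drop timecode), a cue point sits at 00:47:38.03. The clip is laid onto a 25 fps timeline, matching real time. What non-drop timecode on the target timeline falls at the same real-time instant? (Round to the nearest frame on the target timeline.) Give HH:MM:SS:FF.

00:47:38:03

Source frame index: (0×3600 + 47×60 + 38) × 24 + 3 = 68595.
Real time: 68595 / (24) = 22865/8 s.
Target frame: (22865/8) × (25) = 571625/8 ≈ 71453.125 → 71453.
At 25 labels/s: frame 71453 → 00:47:38:03.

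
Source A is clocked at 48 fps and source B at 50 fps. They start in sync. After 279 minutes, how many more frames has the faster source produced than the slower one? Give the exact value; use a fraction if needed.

279 min = 16740 s.
A emits 48 × 16740 = 803520 frames; B emits 50 × 16740 = 837000.
Difference = 33480 frames; B is ahead of A.

33480 frames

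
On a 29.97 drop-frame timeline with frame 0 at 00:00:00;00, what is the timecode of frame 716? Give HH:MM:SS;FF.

Each 10-minute DF block holds 10 × 60 × 30 − 9 × 2 = 17982 frames. 716 ÷ 17982 → 0 full blocks, remainder 716.
Within the partial block the first minute is 1800 frames and each further minute 1798, so 0 further minute boundaries passed. Total skipped labels = 18 × 0 + 2 × 0 = 0.
Non-drop label index = 716 + 0 = 716; at 30 labels/s that is 00:00:23:26, i.e. DF 00:00:23;26.

00:00:23;26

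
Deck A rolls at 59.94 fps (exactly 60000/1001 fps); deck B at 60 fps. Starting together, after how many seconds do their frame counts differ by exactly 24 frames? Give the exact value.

400.4 seconds

The gap grows by |60 − 60000/1001| = 60/1001 frames per second.
Time for a 24-frame gap: 24 ÷ (60/1001) = 400.4 s.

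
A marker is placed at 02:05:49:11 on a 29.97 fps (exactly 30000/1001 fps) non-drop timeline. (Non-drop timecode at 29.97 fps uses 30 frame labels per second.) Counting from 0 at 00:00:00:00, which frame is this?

226481

Total seconds to the label: (2 × 3600 + 5 × 60 + 49) = 7549.
Frame index = 7549 × 30 + 11 = 226481.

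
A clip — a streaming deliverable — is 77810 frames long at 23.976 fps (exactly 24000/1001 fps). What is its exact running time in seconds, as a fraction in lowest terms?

Running time = 77810 ÷ (24000/1001) = 77810 × 1001/24000 = 7788781/2400 s.

7788781/2400 seconds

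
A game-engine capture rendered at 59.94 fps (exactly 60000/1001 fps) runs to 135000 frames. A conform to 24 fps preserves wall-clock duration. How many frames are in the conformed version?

54054 frames

Target frames = source frames × (target rate / source rate) = 135000 × (24)/(60000/1001) = 135000 × 1001/2500 = 54054.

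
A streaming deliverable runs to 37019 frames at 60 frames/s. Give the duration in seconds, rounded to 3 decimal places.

616.983 seconds

Running time = 37019 × 1/60 = 37019/60 s ≈ 616.983 s.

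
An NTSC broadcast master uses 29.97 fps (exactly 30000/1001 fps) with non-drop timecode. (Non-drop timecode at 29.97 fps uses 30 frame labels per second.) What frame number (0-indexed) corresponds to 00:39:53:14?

Total seconds to the label: (0 × 3600 + 39 × 60 + 53) = 2393.
Frame index = 2393 × 30 + 14 = 71804.

frame 71804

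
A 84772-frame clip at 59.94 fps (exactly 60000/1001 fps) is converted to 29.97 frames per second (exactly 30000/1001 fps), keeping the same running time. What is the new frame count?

Target frames = source frames × (target rate / source rate) = 84772 × (30000/1001)/(60000/1001) = 84772 × 1/2 = 42386.

42386 frames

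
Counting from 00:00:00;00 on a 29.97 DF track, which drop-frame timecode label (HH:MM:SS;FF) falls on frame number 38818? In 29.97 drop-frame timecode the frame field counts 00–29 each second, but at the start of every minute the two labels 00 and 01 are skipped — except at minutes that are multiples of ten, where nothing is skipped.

Each 10-minute DF block holds 10 × 60 × 30 − 9 × 2 = 17982 frames. 38818 ÷ 17982 → 2 full blocks, remainder 2854.
Within the partial block the first minute is 1800 frames and each further minute 1798, so 1 further minute boundary passed. Total skipped labels = 18 × 2 + 2 × 1 = 38.
Non-drop label index = 38818 + 38 = 38856; at 30 labels/s that is 00:21:35:06, i.e. DF 00:21:35;06.

00:21:35;06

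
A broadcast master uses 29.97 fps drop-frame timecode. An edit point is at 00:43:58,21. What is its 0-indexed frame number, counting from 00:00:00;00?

79083

Complete 10-minute blocks: 4, each 17982 frames → 71928.
Remaining 3 whole minutes in the current block: 1800 + 2 × 1798 = 5396 frames.
Within the current minute: 58 × 30 + 21 − 2 = 1759 (labels ;00/;01 skipped at this minute). Total = 71928 + 5396 + 1759 = 79083.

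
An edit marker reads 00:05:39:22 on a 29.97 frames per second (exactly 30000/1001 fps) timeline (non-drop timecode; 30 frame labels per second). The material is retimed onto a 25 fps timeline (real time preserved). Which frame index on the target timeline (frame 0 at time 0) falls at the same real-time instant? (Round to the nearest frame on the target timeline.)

frame 8502

Source frame index: (0×3600 + 5×60 + 39) × 30 + 22 = 10192.
Real time: 10192 / (30000/1001) = 637637/1875 s.
Target frame: (637637/1875) × (25) = 637637/75 ≈ 8501.827 → 8502.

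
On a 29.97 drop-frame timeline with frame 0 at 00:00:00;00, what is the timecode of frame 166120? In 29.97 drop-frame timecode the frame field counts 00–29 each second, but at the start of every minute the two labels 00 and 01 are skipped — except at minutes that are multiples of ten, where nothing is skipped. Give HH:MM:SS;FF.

01:32:22;26

Each 10-minute DF block holds 10 × 60 × 30 − 9 × 2 = 17982 frames. 166120 ÷ 17982 → 9 full blocks, remainder 4282.
Within the partial block the first minute is 1800 frames and each further minute 1798, so 2 further minute boundaries passed. Total skipped labels = 18 × 9 + 2 × 2 = 166.
Non-drop label index = 166120 + 166 = 166286; at 30 labels/s that is 01:32:22:26, i.e. DF 01:32:22;26.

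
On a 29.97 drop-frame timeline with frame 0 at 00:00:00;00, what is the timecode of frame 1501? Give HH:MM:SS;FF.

00:00:50;01

Each 10-minute DF block holds 10 × 60 × 30 − 9 × 2 = 17982 frames. 1501 ÷ 17982 → 0 full blocks, remainder 1501.
Within the partial block the first minute is 1800 frames and each further minute 1798, so 0 further minute boundaries passed. Total skipped labels = 18 × 0 + 2 × 0 = 0.
Non-drop label index = 1501 + 0 = 1501; at 30 labels/s that is 00:00:50:01, i.e. DF 00:00:50;01.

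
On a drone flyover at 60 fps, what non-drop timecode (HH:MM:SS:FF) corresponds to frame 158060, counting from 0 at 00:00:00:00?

158060 ÷ 60 = 2634 full seconds, remainder 20 frames.
2634 s = 0 h 43 min 54 s.
Timecode: 00:43:54:20.

00:43:54:20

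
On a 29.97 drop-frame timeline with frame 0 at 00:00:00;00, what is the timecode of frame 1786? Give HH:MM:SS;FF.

00:00:59;16

Each 10-minute DF block holds 10 × 60 × 30 − 9 × 2 = 17982 frames. 1786 ÷ 17982 → 0 full blocks, remainder 1786.
Within the partial block the first minute is 1800 frames and each further minute 1798, so 0 further minute boundaries passed. Total skipped labels = 18 × 0 + 2 × 0 = 0.
Non-drop label index = 1786 + 0 = 1786; at 30 labels/s that is 00:00:59:16, i.e. DF 00:00:59;16.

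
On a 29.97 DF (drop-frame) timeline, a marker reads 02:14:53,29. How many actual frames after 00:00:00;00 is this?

242577

As if non-drop at 30 labels/s: (2 × 3600 + 14 × 60 + 53) × 30 + 29 = 242819.
Minute boundaries passed: 134; those not divisible by 10: 134 − 13 = 121; dropped labels = 2 × 121 = 242.
Actual frame index = 242819 − 242 = 242577.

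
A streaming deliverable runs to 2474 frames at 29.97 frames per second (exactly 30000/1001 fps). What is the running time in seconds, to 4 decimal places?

Running time = 2474 × 1001/30000 = 1238237/15000 s ≈ 82.5491 s.

82.5491 seconds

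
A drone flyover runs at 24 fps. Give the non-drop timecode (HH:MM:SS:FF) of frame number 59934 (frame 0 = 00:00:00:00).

00:41:37:06

59934 ÷ 24 = 2497 full seconds, remainder 6 frames.
2497 s = 0 h 41 min 37 s.
Timecode: 00:41:37:06.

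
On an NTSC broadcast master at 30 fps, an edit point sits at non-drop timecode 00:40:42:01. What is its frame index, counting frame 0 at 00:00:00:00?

frame 73261

Total seconds to the label: (0 × 3600 + 40 × 60 + 42) = 2442.
Frame index = 2442 × 30 + 1 = 73261.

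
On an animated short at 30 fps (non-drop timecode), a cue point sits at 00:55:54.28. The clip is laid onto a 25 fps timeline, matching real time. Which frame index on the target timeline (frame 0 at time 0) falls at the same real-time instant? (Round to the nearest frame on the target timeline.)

Source frame index: (0×3600 + 55×60 + 54) × 30 + 28 = 100648.
Real time: 100648 / (30) = 50324/15 s.
Target frame: (50324/15) × (25) = 251620/3 ≈ 83873.333 → 83873.

frame 83873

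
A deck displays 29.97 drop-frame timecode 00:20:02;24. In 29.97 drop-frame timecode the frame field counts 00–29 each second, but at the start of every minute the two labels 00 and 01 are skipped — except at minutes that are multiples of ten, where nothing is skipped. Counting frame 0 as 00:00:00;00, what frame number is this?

36048

Complete 10-minute blocks: 2, each 17982 frames → 35964.
Remaining 0 whole minutes in the current block: 0 frames.
Within the current minute: 2 × 30 + 24 = 84. Total = 35964 + 0 + 84 = 36048.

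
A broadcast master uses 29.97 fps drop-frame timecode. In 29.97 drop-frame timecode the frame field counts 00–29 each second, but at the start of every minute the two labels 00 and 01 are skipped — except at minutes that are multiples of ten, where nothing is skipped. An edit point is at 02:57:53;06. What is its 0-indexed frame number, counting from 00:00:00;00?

319876

As if non-drop at 30 labels/s: (2 × 3600 + 57 × 60 + 53) × 30 + 6 = 320196.
Minute boundaries passed: 177; those not divisible by 10: 177 − 17 = 160; dropped labels = 2 × 160 = 320.
Actual frame index = 320196 − 320 = 319876.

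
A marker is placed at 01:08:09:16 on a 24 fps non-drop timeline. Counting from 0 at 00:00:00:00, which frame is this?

Total seconds to the label: (1 × 3600 + 8 × 60 + 9) = 4089.
Frame index = 4089 × 24 + 16 = 98152.

98152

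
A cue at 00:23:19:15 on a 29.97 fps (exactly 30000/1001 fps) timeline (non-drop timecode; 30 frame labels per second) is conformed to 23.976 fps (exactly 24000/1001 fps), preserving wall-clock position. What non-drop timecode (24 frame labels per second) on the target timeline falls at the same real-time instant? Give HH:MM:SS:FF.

Source frame index: (0×3600 + 23×60 + 19) × 30 + 15 = 41985.
Real time: 41985 / (30000/1001) = 2801799/2000 s.
Target frame: (2801799/2000) × (24000/1001) = 33588.
At 24 labels/s: frame 33588 → 00:23:19:12.

00:23:19:12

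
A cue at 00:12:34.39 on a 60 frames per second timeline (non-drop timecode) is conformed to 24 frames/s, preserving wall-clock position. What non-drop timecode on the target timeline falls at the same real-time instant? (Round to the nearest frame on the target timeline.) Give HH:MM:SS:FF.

Source frame index: (0×3600 + 12×60 + 34) × 60 + 39 = 45279.
Real time: 45279 / (60) = 15093/20 s.
Target frame: (15093/20) × (24) = 90558/5 ≈ 18111.600 → 18112.
At 24 labels/s: frame 18112 → 00:12:34:16.

00:12:34:16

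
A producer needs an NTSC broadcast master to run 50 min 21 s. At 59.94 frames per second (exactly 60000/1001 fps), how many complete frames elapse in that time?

50 min 21 s = 3021 s.
Frames = 3021 × 60000/1001 = 181260000/1001 ≈ 181078.9211.
Complete frames: 181078.

181078 frames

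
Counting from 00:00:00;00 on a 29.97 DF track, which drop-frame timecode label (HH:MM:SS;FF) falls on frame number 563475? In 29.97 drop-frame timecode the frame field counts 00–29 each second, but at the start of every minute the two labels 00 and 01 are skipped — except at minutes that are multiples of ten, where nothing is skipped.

Each 10-minute DF block holds 10 × 60 × 30 − 9 × 2 = 17982 frames. 563475 ÷ 17982 → 31 full blocks, remainder 6033.
Within the partial block the first minute is 1800 frames and each further minute 1798, so 3 further minute boundaries passed. Total skipped labels = 18 × 31 + 2 × 3 = 564.
Non-drop label index = 563475 + 564 = 564039; at 30 labels/s that is 05:13:21:09, i.e. DF 05:13:21;09.

05:13:21;09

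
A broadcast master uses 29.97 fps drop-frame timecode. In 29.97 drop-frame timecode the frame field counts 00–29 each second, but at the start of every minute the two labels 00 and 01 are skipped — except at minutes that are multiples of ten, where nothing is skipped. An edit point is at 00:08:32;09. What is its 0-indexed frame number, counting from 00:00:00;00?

Complete 10-minute blocks: 0, each 17982 frames → 0.
Remaining 8 whole minutes in the current block: 1800 + 7 × 1798 = 14386 frames.
Within the current minute: 32 × 30 + 9 − 2 = 967 (labels ;00/;01 skipped at this minute). Total = 0 + 14386 + 967 = 15353.

15353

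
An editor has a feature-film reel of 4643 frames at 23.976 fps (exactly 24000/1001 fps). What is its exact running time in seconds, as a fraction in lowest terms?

Running time = 4643 ÷ (24000/1001) = 4643 × 1001/24000 = 4647643/24000 s.

4647643/24000 seconds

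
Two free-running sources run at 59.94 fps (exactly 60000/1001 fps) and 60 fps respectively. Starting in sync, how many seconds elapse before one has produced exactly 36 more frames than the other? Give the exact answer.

The gap grows by |60 − 60000/1001| = 60/1001 frames per second.
Time for a 36-frame gap: 36 ÷ (60/1001) = 600.6 s.

600.6 seconds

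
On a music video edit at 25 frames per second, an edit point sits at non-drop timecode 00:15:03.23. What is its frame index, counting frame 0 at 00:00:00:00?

22598

Total seconds to the label: (0 × 3600 + 15 × 60 + 3) = 903.
Frame index = 903 × 25 + 23 = 22598.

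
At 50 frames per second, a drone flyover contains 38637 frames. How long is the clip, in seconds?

772.74 seconds

Running time = 38637 / (50) = 772.74 s.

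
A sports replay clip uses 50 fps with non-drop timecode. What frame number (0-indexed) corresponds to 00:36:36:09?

Total seconds to the label: (0 × 3600 + 36 × 60 + 36) = 2196.
Frame index = 2196 × 50 + 9 = 109809.

109809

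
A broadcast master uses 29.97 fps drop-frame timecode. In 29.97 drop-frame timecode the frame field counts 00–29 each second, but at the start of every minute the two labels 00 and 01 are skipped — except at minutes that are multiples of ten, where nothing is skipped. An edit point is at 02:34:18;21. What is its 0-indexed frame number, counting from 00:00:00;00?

Complete 10-minute blocks: 15, each 17982 frames → 269730.
Remaining 4 whole minutes in the current block: 1800 + 3 × 1798 = 7194 frames.
Within the current minute: 18 × 30 + 21 − 2 = 559 (labels ;00/;01 skipped at this minute). Total = 269730 + 7194 + 559 = 277483.

277483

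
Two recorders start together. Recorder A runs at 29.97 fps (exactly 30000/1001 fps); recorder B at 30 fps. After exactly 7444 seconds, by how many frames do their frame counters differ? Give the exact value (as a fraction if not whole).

223320/1001 frames

A emits 30000/1001 × 7444 = 223320000/1001 frames; B emits 30 × 7444 = 223320.
Difference = 223320/1001 frames (≈ 223.0969); B is ahead of A.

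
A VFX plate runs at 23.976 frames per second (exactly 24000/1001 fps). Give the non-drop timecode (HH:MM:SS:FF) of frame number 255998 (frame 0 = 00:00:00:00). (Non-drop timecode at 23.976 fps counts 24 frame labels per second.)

02:57:46:14

255998 ÷ 24 = 10666 full seconds, remainder 14 frames.
10666 s = 2 h 57 min 46 s.
Timecode: 02:57:46:14.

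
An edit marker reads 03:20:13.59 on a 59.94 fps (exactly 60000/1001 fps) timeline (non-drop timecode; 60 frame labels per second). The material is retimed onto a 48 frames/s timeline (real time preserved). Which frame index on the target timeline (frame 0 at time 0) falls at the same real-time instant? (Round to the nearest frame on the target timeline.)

Source frame index: (3×3600 + 20×60 + 13) × 60 + 59 = 720839.
Real time: 720839 / (60000/1001) = 721559839/60000 s.
Target frame: (721559839/60000) × (48) = 721559839/1250 ≈ 577247.871 → 577248.

frame 577248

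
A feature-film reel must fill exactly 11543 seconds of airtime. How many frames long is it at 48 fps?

Frames = 11543 × 48 = 554064.

554064 frames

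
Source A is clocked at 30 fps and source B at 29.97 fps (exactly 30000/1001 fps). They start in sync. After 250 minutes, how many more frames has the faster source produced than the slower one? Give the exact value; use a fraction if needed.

250 min = 15000 s.
A emits 30 × 15000 = 450000 frames; B emits 30000/1001 × 15000 = 450000000/1001.
Difference = 450000/1001 frames (≈ 449.5504); B is behind A.

450000/1001 frames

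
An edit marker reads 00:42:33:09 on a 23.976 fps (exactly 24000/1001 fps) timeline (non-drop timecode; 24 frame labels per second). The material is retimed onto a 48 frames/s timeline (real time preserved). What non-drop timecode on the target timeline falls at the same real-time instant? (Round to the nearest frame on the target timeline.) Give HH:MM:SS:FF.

00:42:35:45

Source frame index: (0×3600 + 42×60 + 33) × 24 + 9 = 61281.
Real time: 61281 / (24000/1001) = 20447427/8000 s.
Target frame: (20447427/8000) × (48) = 61342281/500 ≈ 122684.562 → 122685.
At 48 labels/s: frame 122685 → 00:42:35:45.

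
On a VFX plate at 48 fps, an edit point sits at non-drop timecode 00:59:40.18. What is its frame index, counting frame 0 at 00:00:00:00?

frame 171858

Total seconds to the label: (0 × 3600 + 59 × 60 + 40) = 3580.
Frame index = 3580 × 48 + 18 = 171858.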